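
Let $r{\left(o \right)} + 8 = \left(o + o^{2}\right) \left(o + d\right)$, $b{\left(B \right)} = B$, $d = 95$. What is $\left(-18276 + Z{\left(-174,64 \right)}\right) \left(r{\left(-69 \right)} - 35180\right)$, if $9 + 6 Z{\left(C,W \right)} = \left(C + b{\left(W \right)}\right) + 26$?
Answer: $-1587775366$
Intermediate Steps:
$Z{\left(C,W \right)} = \frac{17}{6} + \frac{C}{6} + \frac{W}{6}$ ($Z{\left(C,W \right)} = - \frac{3}{2} + \frac{\left(C + W\right) + 26}{6} = - \frac{3}{2} + \frac{26 + C + W}{6} = - \frac{3}{2} + \left(\frac{13}{3} + \frac{C}{6} + \frac{W}{6}\right) = \frac{17}{6} + \frac{C}{6} + \frac{W}{6}$)
$r{\left(o \right)} = -8 + \left(95 + o\right) \left(o + o^{2}\right)$ ($r{\left(o \right)} = -8 + \left(o + o^{2}\right) \left(o + 95\right) = -8 + \left(o + o^{2}\right) \left(95 + o\right) = -8 + \left(95 + o\right) \left(o + o^{2}\right)$)
$\left(-18276 + Z{\left(-174,64 \right)}\right) \left(r{\left(-69 \right)} - 35180\right) = \left(-18276 + \left(\frac{17}{6} + \frac{1}{6} \left(-174\right) + \frac{1}{6} \cdot 64\right)\right) \left(\left(-8 + \left(-69\right)^{3} + 95 \left(-69\right) + 96 \left(-69\right)^{2}\right) - 35180\right) = \left(-18276 + \left(\frac{17}{6} - 29 + \frac{32}{3}\right)\right) \left(\left(-8 - 328509 - 6555 + 96 \cdot 4761\right) - 35180\right) = \left(-18276 - \frac{31}{2}\right) \left(\left(-8 - 328509 - 6555 + 457056\right) - 35180\right) = - \frac{36583 \left(121984 - 35180\right)}{2} = \left(- \frac{36583}{2}\right) 86804 = -1587775366$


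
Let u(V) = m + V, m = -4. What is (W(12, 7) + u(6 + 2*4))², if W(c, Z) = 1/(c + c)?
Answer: 58081/576 ≈ 100.84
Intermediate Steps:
W(c, Z) = 1/(2*c)
u(V) = -4 + V
(W(12, 7) + u(6 + 2*4))² = ((½)/12 + (-4 + (6 + 2*4)))² = ((½)*(1/12) + (-4 + (6 + 8)))² = (1/24 + (-4 + 14))² = (1/24 + 10)² = (241/24)² = 58081/576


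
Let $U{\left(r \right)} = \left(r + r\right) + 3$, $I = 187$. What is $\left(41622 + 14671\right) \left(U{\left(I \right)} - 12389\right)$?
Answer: $-676191516$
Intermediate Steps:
$U{\left(r \right)} = 3 + 2 r$ ($U{\left(r \right)} = 2 r + 3 = 3 + 2 r$)
$\left(41622 + 14671\right) \left(U{\left(I \right)} - 12389\right) = \left(41622 + 14671\right) \left(\left(3 + 2 \cdot 187\right) - 12389\right) = 56293 \left(\left(3 + 374\right) - 12389\right) = 56293 \left(377 - 12389\right) = 56293 \left(-12012\right) = -676191516$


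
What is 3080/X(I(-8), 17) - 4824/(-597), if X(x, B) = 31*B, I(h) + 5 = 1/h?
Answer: 1460336/104873 ≈ 13.925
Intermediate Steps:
I(h) = -5 + 1/h
3080/X(I(-8), 17) - 4824/(-597) = 3080/((31*17)) - 4824/(-597) = 3080/527 - 4824*(-1/597) = 3080*(1/527) + 1608/199 = 3080/527 + 1608/199 = 1460336/104873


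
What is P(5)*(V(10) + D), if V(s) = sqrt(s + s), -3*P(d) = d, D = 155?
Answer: -775/3 - 10*sqrt(5)/3 ≈ -265.79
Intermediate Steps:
P(d) = -d/3
V(s) = sqrt(2)*sqrt(s) (V(s) = sqrt(2*s) = sqrt(2)*sqrt(s))
P(5)*(V(10) + D) = (-1/3*5)*(sqrt(2)*sqrt(10) + 155) = -5*(2*sqrt(5) + 155)/3 = -5*(155 + 2*sqrt(5))/3 = -775/3 - 10*sqrt(5)/3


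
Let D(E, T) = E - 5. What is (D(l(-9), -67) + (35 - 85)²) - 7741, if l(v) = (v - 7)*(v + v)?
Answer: -4958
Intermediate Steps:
l(v) = 2*v*(-7 + v) (l(v) = (-7 + v)*(2*v) = 2*v*(-7 + v))
D(E, T) = -5 + E
(D(l(-9), -67) + (35 - 85)²) - 7741 = ((-5 + 2*(-9)*(-7 - 9)) + (35 - 85)²) - 7741 = ((-5 + 2*(-9)*(-16)) + (-50)²) - 7741 = ((-5 + 288) + 2500) - 7741 = (283 + 2500) - 7741 = 2783 - 7741 = -4958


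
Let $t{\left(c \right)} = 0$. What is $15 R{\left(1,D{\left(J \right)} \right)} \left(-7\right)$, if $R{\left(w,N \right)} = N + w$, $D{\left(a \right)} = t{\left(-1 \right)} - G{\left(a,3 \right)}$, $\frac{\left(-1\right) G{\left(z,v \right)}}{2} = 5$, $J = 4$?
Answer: $-1155$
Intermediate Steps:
$G{\left(z,v \right)} = -10$ ($G{\left(z,v \right)} = \left(-2\right) 5 = -10$)
$D{\left(a \right)} = 10$ ($D{\left(a \right)} = 0 - -10 = 0 + 10 = 10$)
$15 R{\left(1,D{\left(J \right)} \right)} \left(-7\right) = 15 \left(10 + 1\right) \left(-7\right) = 15 \cdot 11 \left(-7\right) = 165 \left(-7\right) = -1155$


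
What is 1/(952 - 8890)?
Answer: -1/7938 ≈ -0.00012598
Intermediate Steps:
1/(952 - 8890) = 1/(-7938) = -1/7938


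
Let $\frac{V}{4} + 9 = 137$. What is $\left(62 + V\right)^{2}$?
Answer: $329476$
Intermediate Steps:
$V = 512$ ($V = -36 + 4 \cdot 137 = -36 + 548 = 512$)
$\left(62 + V\right)^{2} = \left(62 + 512\right)^{2} = 574^{2} = 329476$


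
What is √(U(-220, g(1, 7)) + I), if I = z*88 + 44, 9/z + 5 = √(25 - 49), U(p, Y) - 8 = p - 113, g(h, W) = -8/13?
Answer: √(-17729 - 1584*I*√6)/7 ≈ 2.0692 - 19.134*I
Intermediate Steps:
g(h, W) = -8/13 (g(h, W) = -8*1/13 = -8/13)
U(p, Y) = -105 + p (U(p, Y) = 8 + (p - 113) = 8 + (-113 + p) = -105 + p)
z = 9/(-5 + 2*I*√6) (z = 9/(-5 + √(25 - 49)) = 9/(-5 + √(-24)) = 9/(-5 + 2*I*√6) ≈ -0.91837 - 0.89981*I)
I = -1804/49 - 1584*I*√6/49 (I = (-45/49 - 18*I*√6/49)*88 + 44 = (-3960/49 - 1584*I*√6/49) + 44 = -1804/49 - 1584*I*√6/49 ≈ -36.816 - 79.183*I)
√(U(-220, g(1, 7)) + I) = √((-105 - 220) + (-1804/49 - 1584*I*√6/49)) = √(-325 + (-1804/49 - 1584*I*√6/49)) = √(-17729/49 - 1584*I*√6/49)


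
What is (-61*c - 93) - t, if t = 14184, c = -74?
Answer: -9763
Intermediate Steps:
(-61*c - 93) - t = (-61*(-74) - 93) - 1*14184 = (4514 - 93) - 14184 = 4421 - 14184 = -9763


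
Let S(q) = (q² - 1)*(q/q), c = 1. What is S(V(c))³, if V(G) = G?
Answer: 0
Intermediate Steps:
S(q) = -1 + q² (S(q) = (-1 + q²)*1 = -1 + q²)
S(V(c))³ = (-1 + 1²)³ = (-1 + 1)³ = 0³ = 0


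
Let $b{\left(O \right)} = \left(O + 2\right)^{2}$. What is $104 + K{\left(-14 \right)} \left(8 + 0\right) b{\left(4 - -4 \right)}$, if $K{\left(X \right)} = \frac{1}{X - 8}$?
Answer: $\frac{744}{11} \approx 67.636$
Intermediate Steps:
$K{\left(X \right)} = \frac{1}{-8 + X}$
$b{\left(O \right)} = \left(2 + O\right)^{2}$
$104 + K{\left(-14 \right)} \left(8 + 0\right) b{\left(4 - -4 \right)} = 104 + \frac{\left(8 + 0\right) \left(2 + \left(4 - -4\right)\right)^{2}}{-8 - 14} = 104 + \frac{8 \left(2 + \left(4 + 4\right)\right)^{2}}{-22} = 104 - \frac{8 \left(2 + 8\right)^{2}}{22} = 104 - \frac{8 \cdot 10^{2}}{22} = 104 - \frac{8 \cdot 100}{22} = 104 - \frac{400}{11} = \frac{744}{11}$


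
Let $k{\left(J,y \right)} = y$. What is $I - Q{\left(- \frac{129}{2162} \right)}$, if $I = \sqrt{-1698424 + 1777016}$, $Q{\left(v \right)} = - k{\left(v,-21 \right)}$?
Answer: $-21 + 16 \sqrt{307} \approx 259.34$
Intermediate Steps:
$Q{\left(v \right)} = 21$ ($Q{\left(v \right)} = \left(-1\right) \left(-21\right) = 21$)
$I = 16 \sqrt{307}$ ($I = \sqrt{78592} = 16 \sqrt{307} \approx 280.34$)
$I - Q{\left(- \frac{129}{2162} \right)} = 16 \sqrt{307} - 21 = -21 + 16 \sqrt{307}$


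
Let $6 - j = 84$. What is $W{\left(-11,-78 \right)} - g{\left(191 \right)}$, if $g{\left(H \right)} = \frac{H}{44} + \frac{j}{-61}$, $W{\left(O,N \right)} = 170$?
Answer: $\frac{441197}{2684} \approx 164.38$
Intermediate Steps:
$j = -78$ ($j = 6 - 84 = -78$)
$g{\left(H \right)} = \frac{78}{61} + \frac{H}{44}$ ($g{\left(H \right)} = \frac{H}{44} - \frac{78}{-61} = H \frac{1}{44} - - \frac{78}{61} = \frac{H}{44} + \frac{78}{61} = \frac{78}{61} + \frac{H}{44}$)
$W{\left(-11,-78 \right)} - g{\left(191 \right)} = 170 - \left(\frac{78}{61} + \frac{1}{44} \cdot 191\right) = 170 - \left(\frac{78}{61} + \frac{191}{44}\right) = 170 - \frac{15083}{2684} = \frac{441197}{2684}$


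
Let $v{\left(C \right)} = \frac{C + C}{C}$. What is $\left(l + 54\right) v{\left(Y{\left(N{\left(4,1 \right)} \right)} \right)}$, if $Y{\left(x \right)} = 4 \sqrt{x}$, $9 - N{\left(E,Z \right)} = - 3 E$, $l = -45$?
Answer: $18$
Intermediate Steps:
$N{\left(E,Z \right)} = 9 + 3 E$ ($N{\left(E,Z \right)} = 9 - - 3 E = 9 + 3 E$)
$v{\left(C \right)} = 2$ ($v{\left(C \right)} = \frac{2 C}{C} = 2$)
$\left(l + 54\right) v{\left(Y{\left(N{\left(4,1 \right)} \right)} \right)} = \left(-45 + 54\right) 2 = 9 \cdot 2 = 18$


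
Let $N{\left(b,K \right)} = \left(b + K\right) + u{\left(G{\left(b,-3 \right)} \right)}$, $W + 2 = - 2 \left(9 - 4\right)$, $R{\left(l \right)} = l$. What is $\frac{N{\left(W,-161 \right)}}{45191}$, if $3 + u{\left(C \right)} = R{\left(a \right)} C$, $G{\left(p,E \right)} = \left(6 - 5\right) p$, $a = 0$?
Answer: $- \frac{176}{45191} \approx -0.0038946$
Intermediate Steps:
$G{\left(p,E \right)} = p$ ($G{\left(p,E \right)} = 1 p = p$)
$W = -12$ ($W = -2 - 2 \left(9 - 4\right) = -2 - 10 = -12$)
$u{\left(C \right)} = -3$ ($u{\left(C \right)} = -3 + 0 C = -3 + 0 = -3$)
$N{\left(b,K \right)} = -3 + K + b$ ($N{\left(b,K \right)} = \left(b + K\right) - 3 = \left(K + b\right) - 3 = -3 + K + b$)
$\frac{N{\left(W,-161 \right)}}{45191} = \frac{-3 - 161 - 12}{45191} = \left(-176\right) \frac{1}{45191} = - \frac{176}{45191}$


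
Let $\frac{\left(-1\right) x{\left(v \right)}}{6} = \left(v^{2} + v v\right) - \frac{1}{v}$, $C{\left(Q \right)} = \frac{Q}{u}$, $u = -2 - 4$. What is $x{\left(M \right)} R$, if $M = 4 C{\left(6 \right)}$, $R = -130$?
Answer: $25155$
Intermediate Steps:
$u = -6$
$C{\left(Q \right)} = - \frac{Q}{6}$ ($C{\left(Q \right)} = \frac{Q}{-6} = Q \left(- \frac{1}{6}\right) = - \frac{Q}{6}$)
$M = -4$ ($M = 4 \left(\left(- \frac{1}{6}\right) 6\right) = 4 \left(-1\right) = -4$)
$x{\left(v \right)} = - 12 v^{2} + \frac{6}{v}$ ($x{\left(v \right)} = - 6 \left(\left(v^{2} + v v\right) - \frac{1}{v}\right) = - 6 \left(\left(v^{2} + v^{2}\right) - \frac{1}{v}\right) = - 6 \left(2 v^{2} - \frac{1}{v}\right) = - 6 \left(- \frac{1}{v} + 2 v^{2}\right) = - 12 v^{2} + \frac{6}{v}$)
$x{\left(M \right)} R = \frac{6 \left(1 - 2 \left(-4\right)^{3}\right)}{-4} \left(-130\right) = 6 \left(- \frac{1}{4}\right) \left(1 - -128\right) \left(-130\right) = 6 \left(- \frac{1}{4}\right) \left(1 + 128\right) \left(-130\right) = 6 \left(- \frac{1}{4}\right) 129 \left(-130\right) = \left(- \frac{387}{2}\right) \left(-130\right) = 25155$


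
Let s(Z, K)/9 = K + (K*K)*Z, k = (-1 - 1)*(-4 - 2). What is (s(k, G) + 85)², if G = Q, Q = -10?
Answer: 116532025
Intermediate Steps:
G = -10
k = 12 (k = -2*(-6) = 12)
s(Z, K) = 9*K + 9*Z*K² (s(Z, K) = 9*(K + (K*K)*Z) = 9*(K + K²*Z) = 9*(K + Z*K²) = 9*K + 9*Z*K²)
(s(k, G) + 85)² = (9*(-10)*(1 - 10*12) + 85)² = (9*(-10)*(1 - 120) + 85)² = (9*(-10)*(-119) + 85)² = (10710 + 85)² = 10795² = 116532025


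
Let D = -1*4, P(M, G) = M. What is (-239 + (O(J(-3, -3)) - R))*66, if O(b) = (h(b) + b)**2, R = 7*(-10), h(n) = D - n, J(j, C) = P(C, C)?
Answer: -10098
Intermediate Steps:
J(j, C) = C
D = -4
h(n) = -4 - n
R = -70
O(b) = 16 (O(b) = ((-4 - b) + b)**2 = (-4)**2 = 16)
(-239 + (O(J(-3, -3)) - R))*66 = (-239 + (16 - 1*(-70)))*66 = (-239 + (16 + 70))*66 = (-239 + 86)*66 = -153*66 = -10098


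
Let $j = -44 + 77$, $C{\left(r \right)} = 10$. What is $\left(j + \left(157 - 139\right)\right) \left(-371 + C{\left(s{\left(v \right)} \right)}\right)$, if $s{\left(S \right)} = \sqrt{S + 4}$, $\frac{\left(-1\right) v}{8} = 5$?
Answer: $-18411$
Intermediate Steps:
$v = -40$ ($v = \left(-8\right) 5 = -40$)
$s{\left(S \right)} = \sqrt{4 + S}$
$j = 33$
$\left(j + \left(157 - 139\right)\right) \left(-371 + C{\left(s{\left(v \right)} \right)}\right) = \left(33 + \left(157 - 139\right)\right) \left(-371 + 10\right) = \left(33 + \left(157 - 139\right)\right) \left(-361\right) = \left(33 + 18\right) \left(-361\right) = 51 \left(-361\right) = -18411$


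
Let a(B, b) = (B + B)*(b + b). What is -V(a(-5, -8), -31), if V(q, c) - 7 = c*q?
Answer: 4953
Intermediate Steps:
a(B, b) = 4*B*b (a(B, b) = (2*B)*(2*b) = 4*B*b)
V(q, c) = 7 + c*q
-V(a(-5, -8), -31) = -(7 - 124*(-5)*(-8)) = -(7 - 31*160) = -(7 - 4960) = -1*(-4953) = 4953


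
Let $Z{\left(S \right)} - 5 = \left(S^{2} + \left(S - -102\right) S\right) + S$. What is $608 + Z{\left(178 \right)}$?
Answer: $82315$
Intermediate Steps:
$Z{\left(S \right)} = 5 + S + S^{2} + S \left(102 + S\right)$ ($Z{\left(S \right)} = 5 + \left(\left(S^{2} + \left(S - -102\right) S\right) + S\right) = 5 + \left(\left(S^{2} + \left(S + 102\right) S\right) + S\right) = 5 + \left(\left(S^{2} + \left(102 + S\right) S\right) + S\right) = 5 + \left(\left(S^{2} + S \left(102 + S\right)\right) + S\right) = 5 + \left(S + S^{2} + S \left(102 + S\right)\right) = 5 + S + S^{2} + S \left(102 + S\right)$)
$608 + Z{\left(178 \right)} = 608 + \left(5 + 2 \cdot 178^{2} + 103 \cdot 178\right) = 608 + \left(5 + 2 \cdot 31684 + 18334\right) = 608 + \left(5 + 63368 + 18334\right) = 608 + 81707 = 82315$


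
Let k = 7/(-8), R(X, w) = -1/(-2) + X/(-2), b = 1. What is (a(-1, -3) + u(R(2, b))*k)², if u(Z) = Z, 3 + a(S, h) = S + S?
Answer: 5329/256 ≈ 20.816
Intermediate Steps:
R(X, w) = ½ - X/2 (R(X, w) = -1*(-½) + X*(-½) = ½ - X/2)
a(S, h) = -3 + 2*S (a(S, h) = -3 + (S + S) = -3 + 2*S)
k = -7/8 (k = 7*(-⅛) = -7/8 ≈ -0.87500)
(a(-1, -3) + u(R(2, b))*k)² = ((-3 + 2*(-1)) + (½ - ½*2)*(-7/8))² = ((-3 - 2) + (½ - 1)*(-7/8))² = (-5 - ½*(-7/8))² = (-5 + 7/16)² = (-73/16)² = 5329/256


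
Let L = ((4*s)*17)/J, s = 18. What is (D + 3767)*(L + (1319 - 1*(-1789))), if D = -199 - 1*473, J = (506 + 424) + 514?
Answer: 3473499930/361 ≈ 9.6219e+6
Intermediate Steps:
J = 1444 (J = 930 + 514 = 1444)
L = 306/361 (L = ((4*18)*17)/1444 = (72*17)*(1/1444) = 1224*(1/1444) = 306/361 ≈ 0.84765)
D = -672 (D = -199 - 473 = -672)
(D + 3767)*(L + (1319 - 1*(-1789))) = (-672 + 3767)*(306/361 + (1319 - 1*(-1789))) = 3095*(306/361 + (1319 + 1789)) = 3095*(306/361 + 3108) = 3095*(1122294/361) = 3473499930/361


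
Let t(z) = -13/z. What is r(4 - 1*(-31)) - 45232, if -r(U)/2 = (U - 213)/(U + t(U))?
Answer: -13702181/303 ≈ -45222.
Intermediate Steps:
r(U) = -2*(-213 + U)/(U - 13/U) (r(U) = -2*(U - 213)/(U - 13/U) = -2*(-213 + U)/(U - 13/U))
r(4 - 1*(-31)) - 45232 = 2*(4 - 1*(-31))*(213 - (4 - 1*(-31)))/(-13 + (4 - 1*(-31))**2) - 45232 = 2*(4 + 31)*(213 - (4 + 31))/(-13 + (4 + 31)**2) - 45232 = 2*35*(213 - 1*35)/(-13 + 35**2) - 45232 = 2*35*(213 - 35)/(-13 + 1225) - 45232 = 2*35*178/1212 - 45232 = 2*35*(1/1212)*178 - 45232 = 3115/303 - 45232 = -13702181/303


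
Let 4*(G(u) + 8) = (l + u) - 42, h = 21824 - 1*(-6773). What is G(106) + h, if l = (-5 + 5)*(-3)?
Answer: 28605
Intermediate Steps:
l = 0 (l = 0*(-3) = 0)
h = 28597 (h = 21824 + 6773 = 28597)
G(u) = -37/2 + u/4 (G(u) = -8 + ((0 + u) - 42)/4 = -8 + (u - 42)/4 = -8 + (-42 + u)/4 = -8 + (-21/2 + u/4) = -37/2 + u/4)
G(106) + h = (-37/2 + (¼)*106) + 28597 = (-37/2 + 53/2) + 28597 = 8 + 28597 = 28605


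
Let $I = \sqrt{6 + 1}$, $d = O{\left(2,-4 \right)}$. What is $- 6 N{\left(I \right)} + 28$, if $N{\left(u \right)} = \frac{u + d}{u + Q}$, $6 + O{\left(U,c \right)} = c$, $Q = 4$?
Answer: $\frac{178}{3} - \frac{28 \sqrt{7}}{3} \approx 34.64$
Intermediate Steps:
$O{\left(U,c \right)} = -6 + c$
$d = -10$ ($d = -6 - 4 = -10$)
$I = \sqrt{7} \approx 2.6458$
$N{\left(u \right)} = \frac{-10 + u}{4 + u}$ ($N{\left(u \right)} = \frac{u - 10}{u + 4} = \frac{-10 + u}{4 + u}$)
$- 6 N{\left(I \right)} + 28 = - 6 \frac{-10 + \sqrt{7}}{4 + \sqrt{7}} + 28 = - \frac{6 \left(-10 + \sqrt{7}\right)}{4 + \sqrt{7}} + 28 = 28 - \frac{6 \left(-10 + \sqrt{7}\right)}{4 + \sqrt{7}}$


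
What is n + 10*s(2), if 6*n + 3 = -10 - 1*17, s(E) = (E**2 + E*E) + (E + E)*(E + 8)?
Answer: 475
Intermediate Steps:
s(E) = 2*E**2 + 2*E*(8 + E) (s(E) = (E**2 + E**2) + (2*E)*(8 + E) = 2*E**2 + 2*E*(8 + E))
n = -5 (n = -1/2 + (-10 - 1*17)/6 = -1/2 + (-10 - 17)/6 = -1/2 + (1/6)*(-27) = -1/2 - 9/2 = -5)
n + 10*s(2) = -5 + 10*(4*2*(4 + 2)) = -5 + 10*(4*2*6) = -5 + 10*48 = -5 + 480 = 475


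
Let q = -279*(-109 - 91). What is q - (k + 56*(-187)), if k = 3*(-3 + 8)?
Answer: 66257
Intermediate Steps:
k = 15 (k = 3*5 = 15)
q = 55800 (q = -279*(-200) = 55800)
q - (k + 56*(-187)) = 55800 - (15 + 56*(-187)) = 55800 - (15 - 10472) = 55800 - 1*(-10457) = 55800 + 10457 = 66257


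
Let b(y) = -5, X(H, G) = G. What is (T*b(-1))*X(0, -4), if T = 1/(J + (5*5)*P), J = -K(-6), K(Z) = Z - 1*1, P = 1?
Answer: 5/8 ≈ 0.62500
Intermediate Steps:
K(Z) = -1 + Z (K(Z) = Z - 1 = -1 + Z)
J = 7 (J = -(-1 - 6) = -1*(-7) = 7)
T = 1/32 (T = 1/(7 + (5*5)*1) = 1/(7 + 25*1) = 1/(7 + 25) = 1/32 ≈ 0.031250)
(T*b(-1))*X(0, -4) = ((1/32)*(-5))*(-4) = -5/32*(-4) = 5/8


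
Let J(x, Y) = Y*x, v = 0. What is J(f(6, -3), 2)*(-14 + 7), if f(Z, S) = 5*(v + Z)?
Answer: -420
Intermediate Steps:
f(Z, S) = 5*Z (f(Z, S) = 5*(0 + Z) = 5*Z)
J(f(6, -3), 2)*(-14 + 7) = (2*(5*6))*(-14 + 7) = (2*30)*(-7) = 60*(-7) = -420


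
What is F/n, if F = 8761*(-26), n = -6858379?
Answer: 227786/6858379 ≈ 0.033213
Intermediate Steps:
F = -227786
F/n = -227786/(-6858379) = -227786*(-1/6858379) = 227786/6858379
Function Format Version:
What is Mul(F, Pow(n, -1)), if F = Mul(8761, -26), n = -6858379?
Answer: Rational(227786, 6858379) ≈ 0.033213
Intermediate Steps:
F = -227786
Mul(F, Pow(n, -1)) = Mul(-227786, Pow(-6858379, -1)) = Mul(-227786, Rational(-1, 6858379)) = Rational(227786, 6858379)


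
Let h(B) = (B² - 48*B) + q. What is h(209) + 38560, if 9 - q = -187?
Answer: 72405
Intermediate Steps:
q = 196 (q = 9 - 1*(-187) = 9 + 187 = 196)
h(B) = 196 + B² - 48*B (h(B) = (B² - 48*B) + 196 = 196 + B² - 48*B)
h(209) + 38560 = (196 + 209² - 48*209) + 38560 = (196 + 43681 - 10032) + 38560 = 33845 + 38560 = 72405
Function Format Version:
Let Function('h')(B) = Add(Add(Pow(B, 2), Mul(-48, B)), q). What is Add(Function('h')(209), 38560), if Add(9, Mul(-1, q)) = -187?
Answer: 72405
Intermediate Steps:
q = 196 (q = Add(9, Mul(-1, -187)) = Add(9, 187) = 196)
Function('h')(B) = Add(196, Pow(B, 2), Mul(-48, B)) (Function('h')(B) = Add(Add(Pow(B, 2), Mul(-48, B)), 196) = Add(196, Pow(B, 2), Mul(-48, B)))
Add(Function('h')(209), 38560) = Add(Add(196, Pow(209, 2), Mul(-48, 209)), 38560) = Add(Add(196, 43681, -10032), 38560) = Add(33845, 38560) = 72405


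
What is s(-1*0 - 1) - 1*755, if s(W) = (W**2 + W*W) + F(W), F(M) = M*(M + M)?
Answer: -751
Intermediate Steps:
F(M) = 2*M**2 (F(M) = M*(2*M) = 2*M**2)
s(W) = 4*W**2 (s(W) = (W**2 + W*W) + 2*W**2 = (W**2 + W**2) + 2*W**2 = 2*W**2 + 2*W**2 = 4*W**2)
s(-1*0 - 1) - 1*755 = 4*(-1*0 - 1)**2 - 1*755 = 4*(0 - 1)**2 - 755 = 4*(-1)**2 - 755 = 4*1 - 755 = 4 - 755 = -751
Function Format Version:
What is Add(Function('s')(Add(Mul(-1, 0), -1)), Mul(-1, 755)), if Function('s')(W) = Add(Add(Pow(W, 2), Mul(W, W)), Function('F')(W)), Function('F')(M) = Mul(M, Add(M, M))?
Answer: -751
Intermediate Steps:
Function('F')(M) = Mul(2, Pow(M, 2)) (Function('F')(M) = Mul(M, Mul(2, M)) = Mul(2, Pow(M, 2)))
Function('s')(W) = Mul(4, Pow(W, 2)) (Function('s')(W) = Add(Add(Pow(W, 2), Mul(W, W)), Mul(2, Pow(W, 2))) = Add(Add(Pow(W, 2), Pow(W, 2)), Mul(2, Pow(W, 2))) = Add(Mul(2, Pow(W, 2)), Mul(2, Pow(W, 2))) = Mul(4, Pow(W, 2)))
Add(Function('s')(Add(Mul(-1, 0), -1)), Mul(-1, 755)) = Add(Mul(4, Pow(Add(Mul(-1, 0), -1), 2)), Mul(-1, 755)) = Add(Mul(4, Pow(Add(0, -1), 2)), -755) = Add(Mul(4, Pow(-1, 2)), -755) = Add(Mul(4, 1), -755) = Add(4, -755) = -751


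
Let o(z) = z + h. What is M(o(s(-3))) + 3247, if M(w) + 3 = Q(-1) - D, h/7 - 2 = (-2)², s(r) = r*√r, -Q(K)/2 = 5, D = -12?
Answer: 3246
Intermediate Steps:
Q(K) = -10 (Q(K) = -2*5 = -10)
s(r) = r^(3/2)
h = 42 (h = 14 + 7*(-2)² = 14 + 7*4 = 14 + 28 = 42)
o(z) = 42 + z (o(z) = z + 42 = 42 + z)
M(w) = -1 (M(w) = -3 + (-10 - 1*(-12)) = -3 + (-10 + 12) = -3 + 2 = -1)
M(o(s(-3))) + 3247 = -1 + 3247 = 3246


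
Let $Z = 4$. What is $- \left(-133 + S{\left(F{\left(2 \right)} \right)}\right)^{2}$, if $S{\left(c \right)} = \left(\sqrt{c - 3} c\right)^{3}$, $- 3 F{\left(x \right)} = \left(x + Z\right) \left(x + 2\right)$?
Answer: $348895975 + 1498112 i \sqrt{11} \approx 3.489 \cdot 10^{8} + 4.9687 \cdot 10^{6} i$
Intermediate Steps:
$F{\left(x \right)} = - \frac{\left(2 + x\right) \left(4 + x\right)}{3}$ ($F{\left(x \right)} = - \frac{\left(x + 4\right) \left(x + 2\right)}{3} = - \frac{\left(4 + x\right) \left(2 + x\right)}{3} = - \frac{\left(2 + x\right) \left(4 + x\right)}{3}$)
$S{\left(c \right)} = c^{3} \left(-3 + c\right)^{\frac{3}{2}}$ ($S{\left(c \right)} = \left(\sqrt{-3 + c} c\right)^{3} = \left(c \sqrt{-3 + c}\right)^{3} = c^{3} \left(-3 + c\right)^{\frac{3}{2}}$)
$- \left(-133 + S{\left(F{\left(2 \right)} \right)}\right)^{2} = - \left(-133 + \left(- \frac{8}{3} - 4 - \frac{2^{2}}{3}\right)^{3} \left(-3 - \left(\frac{20}{3} + \frac{4}{3}\right)\right)^{\frac{3}{2}}\right)^{2} = - \left(-133 + \left(- \frac{8}{3} - 4 - \frac{4}{3}\right)^{3} \left(-3 - 8\right)^{\frac{3}{2}}\right)^{2} = - \left(-133 + \left(-8\right)^{3} \left(-3 - 8\right)^{\frac{3}{2}}\right)^{2} = - \left(-133 - 512 \left(-11\right)^{\frac{3}{2}}\right)^{2} = - \left(-133 - 512 \left(- 11 i \sqrt{11}\right)\right)^{2} = - \left(-133 + 5632 i \sqrt{11}\right)^{2}$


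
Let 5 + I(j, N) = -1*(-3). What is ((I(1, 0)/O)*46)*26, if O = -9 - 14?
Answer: 104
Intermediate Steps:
I(j, N) = -2 (I(j, N) = -5 - 1*(-3) = -5 + 3 = -2)
O = -23
((I(1, 0)/O)*46)*26 = (-2/(-23)*46)*26 = (-2*(-1/23)*46)*26 = ((2/23)*46)*26 = 4*26 = 104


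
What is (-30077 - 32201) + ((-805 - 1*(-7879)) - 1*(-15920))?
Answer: -39284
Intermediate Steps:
(-30077 - 32201) + ((-805 - 1*(-7879)) - 1*(-15920)) = -62278 + ((-805 + 7879) + 15920) = -62278 + (7074 + 15920) = -62278 + 22994 = -39284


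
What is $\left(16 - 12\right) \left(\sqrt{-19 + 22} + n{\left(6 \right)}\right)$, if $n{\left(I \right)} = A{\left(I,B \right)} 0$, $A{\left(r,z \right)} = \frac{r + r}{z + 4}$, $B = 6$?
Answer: $4 \sqrt{3} \approx 6.9282$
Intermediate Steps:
$A{\left(r,z \right)} = \frac{2 r}{4 + z}$
$n{\left(I \right)} = 0$ ($n{\left(I \right)} = \frac{2 I}{4 + 6} \cdot 0 = \frac{2 I}{10} \cdot 0 = 2 I \frac{1}{10} \cdot 0 = \frac{I}{5} \cdot 0 = 0$)
$\left(16 - 12\right) \left(\sqrt{-19 + 22} + n{\left(6 \right)}\right) = \left(16 - 12\right) \left(\sqrt{-19 + 22} + 0\right) = \left(16 - 12\right) \left(\sqrt{3} + 0\right) = 4 \sqrt{3}$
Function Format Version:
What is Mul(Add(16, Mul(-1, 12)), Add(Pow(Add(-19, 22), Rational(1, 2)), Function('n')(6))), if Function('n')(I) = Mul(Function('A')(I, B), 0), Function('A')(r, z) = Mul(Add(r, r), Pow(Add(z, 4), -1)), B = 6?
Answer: Mul(4, Pow(3, Rational(1, 2))) ≈ 6.9282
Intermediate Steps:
Function('A')(r, z) = Mul(2, r, Pow(Add(4, z), -1)) (Function('A')(r, z) = Mul(Mul(2, r), Pow(Add(4, z), -1)) = Mul(2, r, Pow(Add(4, z), -1)))
Function('n')(I) = 0 (Function('n')(I) = Mul(Mul(2, I, Pow(Add(4, 6), -1)), 0) = Mul(Mul(2, I, Pow(10, -1)), 0) = Mul(Mul(2, I, Rational(1, 10)), 0) = Mul(Mul(Rational(1, 5), I), 0) = 0)
Mul(Add(16, Mul(-1, 12)), Add(Pow(Add(-19, 22), Rational(1, 2)), Function('n')(6))) = Mul(Add(16, Mul(-1, 12)), Add(Pow(Add(-19, 22), Rational(1, 2)), 0)) = Mul(Add(16, -12), Add(Pow(3, Rational(1, 2)), 0)) = Mul(4, Pow(3, Rational(1, 2)))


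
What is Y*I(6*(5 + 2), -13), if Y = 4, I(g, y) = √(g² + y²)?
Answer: 4*√1933 ≈ 175.86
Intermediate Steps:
Y*I(6*(5 + 2), -13) = 4*√((6*(5 + 2))² + (-13)²) = 4*√((6*7)² + 169) = 4*√(42² + 169) = 4*√(1764 + 169) = 4*√1933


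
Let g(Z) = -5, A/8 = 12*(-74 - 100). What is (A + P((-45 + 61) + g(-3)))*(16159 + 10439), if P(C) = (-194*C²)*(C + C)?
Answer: -14180244936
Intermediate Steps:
A = -16704 (A = 8*(12*(-74 - 100)) = 8*(12*(-174)) = 8*(-2088) = -16704)
P(C) = -388*C³ (P(C) = (-194*C²)*(2*C) = -388*C³)
(A + P((-45 + 61) + g(-3)))*(16159 + 10439) = (-16704 - 388*((-45 + 61) - 5)³)*(16159 + 10439) = (-16704 - 388*(16 - 5)³)*26598 = (-16704 - 388*11³)*26598 = (-16704 - 388*1331)*26598 = (-16704 - 516428)*26598 = -533132*26598 = -14180244936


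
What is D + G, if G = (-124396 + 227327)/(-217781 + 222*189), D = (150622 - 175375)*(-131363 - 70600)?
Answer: 878972607706466/175823 ≈ 4.9992e+9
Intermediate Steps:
D = 4999190139 (D = -24753*(-201963) = 4999190139)
G = -102931/175823 (G = 102931/(-217781 + 41958) = 102931/(-175823) = 102931*(-1/175823) = -102931/175823 ≈ -0.58542)
D + G = 4999190139 - 102931/175823 = 878972607706466/175823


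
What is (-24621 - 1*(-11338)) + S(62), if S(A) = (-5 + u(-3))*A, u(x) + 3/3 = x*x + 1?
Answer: -13035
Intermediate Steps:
u(x) = x² (u(x) = -1 + (x*x + 1) = -1 + (x² + 1) = -1 + (1 + x²) = x²)
S(A) = 4*A (S(A) = (-5 + (-3)²)*A = (-5 + 9)*A = 4*A)
(-24621 - 1*(-11338)) + S(62) = (-24621 - 1*(-11338)) + 4*62 = (-24621 + 11338) + 248 = -13283 + 248 = -13035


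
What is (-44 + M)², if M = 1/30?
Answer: 1739761/900 ≈ 1933.1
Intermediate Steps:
M = 1/30 ≈ 0.033333
(-44 + M)² = (-44 + 1/30)² = (-1319/30)² = 1739761/900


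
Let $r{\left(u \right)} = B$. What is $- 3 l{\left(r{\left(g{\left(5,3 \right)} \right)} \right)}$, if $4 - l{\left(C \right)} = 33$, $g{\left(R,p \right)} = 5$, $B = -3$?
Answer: $87$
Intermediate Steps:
$r{\left(u \right)} = -3$
$l{\left(C \right)} = -29$ ($l{\left(C \right)} = 4 - 33 = -29$)
$- 3 l{\left(r{\left(g{\left(5,3 \right)} \right)} \right)} = \left(-3\right) \left(-29\right) = 87$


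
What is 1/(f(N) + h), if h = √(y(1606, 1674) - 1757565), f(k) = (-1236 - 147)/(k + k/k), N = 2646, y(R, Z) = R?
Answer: -3660801/12303320045720 - 7006609*I*√1755959/12303320045720 ≈ -2.9755e-7 - 0.00075465*I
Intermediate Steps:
f(k) = -1383/(1 + k) (f(k) = -1383/(k + 1) = -1383/(1 + k))
h = I*√1755959 (h = √(1606 - 1757565) = √(-1755959) = I*√1755959 ≈ 1325.1*I)
1/(f(N) + h) = 1/(-1383/(1 + 2646) + I*√1755959) = 1/(-1383/2647 + I*√1755959)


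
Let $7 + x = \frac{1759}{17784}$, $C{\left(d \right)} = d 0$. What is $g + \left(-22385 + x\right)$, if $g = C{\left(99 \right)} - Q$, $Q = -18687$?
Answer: $- \frac{65887961}{17784} \approx -3704.9$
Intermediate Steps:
$C{\left(d \right)} = 0$
$x = - \frac{122729}{17784}$ ($x = -7 + \frac{1759}{17784} = - \frac{122729}{17784} \approx -6.9011$)
$g = 18687$ ($g = 0 - -18687 = 0 + 18687 = 18687$)
$g + \left(-22385 + x\right) = 18687 - \frac{398217569}{17784} = - \frac{65887961}{17784}$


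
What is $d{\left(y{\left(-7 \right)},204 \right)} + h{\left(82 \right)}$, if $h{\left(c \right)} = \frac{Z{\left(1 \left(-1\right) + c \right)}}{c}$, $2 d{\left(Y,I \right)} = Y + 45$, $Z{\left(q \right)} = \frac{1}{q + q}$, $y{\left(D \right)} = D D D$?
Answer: $- \frac{1979315}{13284} \approx -149.0$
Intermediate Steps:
$y{\left(D \right)} = D^{3}$ ($y{\left(D \right)} = D^{2} D = D^{3}$)
$Z{\left(q \right)} = \frac{1}{2 q}$
$d{\left(Y,I \right)} = \frac{45}{2} + \frac{Y}{2}$ ($d{\left(Y,I \right)} = \frac{Y + 45}{2} = \frac{45 + Y}{2} = \frac{45}{2} + \frac{Y}{2}$)
$h{\left(c \right)} = \frac{1}{2 c \left(-1 + c\right)}$ ($h{\left(c \right)} = \frac{\frac{1}{2} \frac{1}{1 \left(-1\right) + c}}{c} = \frac{\frac{1}{2} \frac{1}{-1 + c}}{c} = \frac{1}{2 c \left(-1 + c\right)}$)
$d{\left(y{\left(-7 \right)},204 \right)} + h{\left(82 \right)} = \left(\frac{45}{2} + \frac{\left(-7\right)^{3}}{2}\right) + \frac{1}{2 \cdot 82 \left(-1 + 82\right)} = \left(\frac{45}{2} + \frac{1}{2} \left(-343\right)\right) + \frac{1}{2} \cdot \frac{1}{82} \cdot \frac{1}{81} = \left(\frac{45}{2} - \frac{343}{2}\right) + \frac{1}{2} \cdot \frac{1}{82} \cdot \frac{1}{81} = -149 + \frac{1}{13284} = - \frac{1979315}{13284}$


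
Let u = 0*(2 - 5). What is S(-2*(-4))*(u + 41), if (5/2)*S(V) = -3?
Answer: -246/5 ≈ -49.200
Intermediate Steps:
S(V) = -6/5 (S(V) = (2/5)*(-3) = -6/5)
u = 0 (u = 0*(-3) = 0)
S(-2*(-4))*(u + 41) = -6*(0 + 41)/5 = -6/5*41 = -246/5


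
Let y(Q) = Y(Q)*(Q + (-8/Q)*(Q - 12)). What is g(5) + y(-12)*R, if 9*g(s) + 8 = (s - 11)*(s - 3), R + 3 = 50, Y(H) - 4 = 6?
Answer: -118460/9 ≈ -13162.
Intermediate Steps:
Y(H) = 10 (Y(H) = 4 + 6 = 10)
R = 47 (R = -3 + 50 = 47)
g(s) = -8/9 + (-11 + s)*(-3 + s)/9 (g(s) = -8/9 + ((s - 11)*(s - 3))/9 = -8/9 + ((-11 + s)*(-3 + s))/9 = -8/9 + (-11 + s)*(-3 + s)/9)
y(Q) = 10*Q - 80*(-12 + Q)/Q (y(Q) = 10*(Q + (-8/Q)*(Q - 12)) = 10*(Q + (-8/Q)*(-12 + Q)) = 10*(Q - 8*(-12 + Q)/Q) = 10*Q - 80*(-12 + Q)/Q)
g(5) + y(-12)*R = (25/9 - 14/9*5 + (⅑)*5²) + (-80 + 10*(-12) + 960/(-12))*47 = (25/9 - 70/9 + (⅑)*25) + (-80 - 120 + 960*(-1/12))*47 = (25/9 - 70/9 + 25/9) + (-80 - 120 - 80)*47 = -20/9 - 280*47 = -20/9 - 13160 = -118460/9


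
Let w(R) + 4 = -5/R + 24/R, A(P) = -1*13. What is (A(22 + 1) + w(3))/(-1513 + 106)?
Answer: 32/4221 ≈ 0.0075811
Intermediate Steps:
A(P) = -13
w(R) = -4 + 19/R (w(R) = -4 + (-5/R + 24/R) = -4 + 19/R)
(A(22 + 1) + w(3))/(-1513 + 106) = (-13 + (-4 + 19/3))/(-1513 + 106) = (-13 + (-4 + 19*(⅓)))/(-1407) = (-13 + (-4 + 19/3))*(-1/1407) = (-13 + 7/3)*(-1/1407) = -32/3*(-1/1407) = 32/4221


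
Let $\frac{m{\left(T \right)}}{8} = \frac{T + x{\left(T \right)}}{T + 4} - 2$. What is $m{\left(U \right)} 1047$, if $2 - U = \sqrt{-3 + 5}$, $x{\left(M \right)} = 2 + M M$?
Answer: $- \frac{75384}{17} - \frac{83760 \sqrt{2}}{17} \approx -11402.0$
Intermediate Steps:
$x{\left(M \right)} = 2 + M^{2}$
$U = 2 - \sqrt{2}$ ($U = 2 - \sqrt{-3 + 5} = 2 - \sqrt{2} \approx 0.58579$)
$m{\left(T \right)} = -16 + \frac{8 \left(2 + T + T^{2}\right)}{4 + T}$ ($m{\left(T \right)} = 8 \left(\frac{T + \left(2 + T^{2}\right)}{T + 4} - 2\right) = 8 \left(\frac{2 + T + T^{2}}{4 + T} - 2\right) = 8 \left(-2 + \frac{2 + T + T^{2}}{4 + T}\right) = -16 + \frac{8 \left(2 + T + T^{2}\right)}{4 + T}$)
$m{\left(U \right)} 1047 = \frac{8 \left(-6 + \left(2 - \sqrt{2}\right)^{2} - \left(2 - \sqrt{2}\right)\right)}{4 + \left(2 - \sqrt{2}\right)} 1047 = \frac{8 \left(-6 + \left(2 - \sqrt{2}\right)^{2} - \left(2 - \sqrt{2}\right)\right)}{6 - \sqrt{2}} \cdot 1047 = \frac{8 \left(-8 + \sqrt{2} + \left(2 - \sqrt{2}\right)^{2}\right)}{6 - \sqrt{2}} \cdot 1047 = \frac{8376 \left(-8 + \sqrt{2} + \left(2 - \sqrt{2}\right)^{2}\right)}{6 - \sqrt{2}}$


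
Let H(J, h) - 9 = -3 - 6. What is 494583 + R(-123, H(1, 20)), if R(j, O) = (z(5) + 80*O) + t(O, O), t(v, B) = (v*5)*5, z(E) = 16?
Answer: 494599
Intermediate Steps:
H(J, h) = 0 (H(J, h) = 9 + (-3 - 6) = 9 - 9 = 0)
t(v, B) = 25*v (t(v, B) = (5*v)*5 = 25*v)
R(j, O) = 16 + 105*O (R(j, O) = (16 + 80*O) + 25*O = 16 + 105*O)
494583 + R(-123, H(1, 20)) = 494583 + (16 + 105*0) = 494583 + (16 + 0) = 494583 + 16 = 494599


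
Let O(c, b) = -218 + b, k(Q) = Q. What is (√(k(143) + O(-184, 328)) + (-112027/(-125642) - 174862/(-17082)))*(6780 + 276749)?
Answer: 3385854638622461/1073108322 + 283529*√253 ≈ 7.6650e+6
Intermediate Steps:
(√(k(143) + O(-184, 328)) + (-112027/(-125642) - 174862/(-17082)))*(6780 + 276749) = (√(143 + (-218 + 328)) + (-112027/(-125642) - 174862/(-17082)))*(6780 + 276749) = (√(143 + 110) + (-112027*(-1/125642) - 174862*(-1/17082)))*283529 = (√253 + (112027/125642 + 87431/8541))*283529 = (√253 + 11941828309/1073108322)*283529 = (11941828309/1073108322 + √253)*283529 = 3385854638622461/1073108322 + 283529*√253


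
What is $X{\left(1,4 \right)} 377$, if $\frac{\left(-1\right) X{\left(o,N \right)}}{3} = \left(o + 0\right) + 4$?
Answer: $-5655$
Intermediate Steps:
$X{\left(o,N \right)} = -12 - 3 o$ ($X{\left(o,N \right)} = - 3 \left(\left(o + 0\right) + 4\right) = - 3 \left(o + 4\right) = - 3 \left(4 + o\right) = -12 - 3 o$)
$X{\left(1,4 \right)} 377 = \left(-12 - 3\right) 377 = \left(-15\right) 377 = -5655$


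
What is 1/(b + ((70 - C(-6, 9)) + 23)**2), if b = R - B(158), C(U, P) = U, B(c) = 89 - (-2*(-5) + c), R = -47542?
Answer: -1/37662 ≈ -2.6552e-5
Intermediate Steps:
B(c) = 79 - c (B(c) = 89 - (10 + c) = 89 + (-10 - c) = 79 - c)
b = -47463 (b = -47542 - (79 - 1*158) = -47542 - (79 - 158) = -47542 - 1*(-79) = -47542 + 79 = -47463)
1/(b + ((70 - C(-6, 9)) + 23)**2) = 1/(-47463 + ((70 - 1*(-6)) + 23)**2) = 1/(-47463 + ((70 + 6) + 23)**2) = 1/(-47463 + (76 + 23)**2) = 1/(-47463 + 99**2) = 1/(-47463 + 9801) = 1/(-37662) = -1/37662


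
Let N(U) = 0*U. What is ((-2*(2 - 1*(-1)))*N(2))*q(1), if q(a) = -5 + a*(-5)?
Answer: 0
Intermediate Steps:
N(U) = 0
q(a) = -5 - 5*a
((-2*(2 - 1*(-1)))*N(2))*q(1) = (-2*(2 - 1*(-1))*0)*(-5 - 5*1) = (-2*(2 + 1)*0)*(-5 - 5) = (-2*3*0)*(-10) = -6*0*(-10) = 0*(-10) = 0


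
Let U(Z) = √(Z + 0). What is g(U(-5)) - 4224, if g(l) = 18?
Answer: -4206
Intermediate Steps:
U(Z) = √Z
g(U(-5)) - 4224 = 18 - 4224 = -4206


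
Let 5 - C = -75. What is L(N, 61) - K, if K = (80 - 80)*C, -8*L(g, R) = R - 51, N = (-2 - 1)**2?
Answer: -5/4 ≈ -1.2500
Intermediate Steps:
N = 9 (N = (-3)**2 = 9)
C = 80 (C = 5 - 1*(-75) = 5 + 75 = 80)
L(g, R) = 51/8 - R/8 (L(g, R) = -(R - 51)/8 = -(-51 + R)/8 = 51/8 - R/8)
K = 0 (K = (80 - 80)*80 = 0*80 = 0)
L(N, 61) - K = (51/8 - 1/8*61) - 1*0 = (51/8 - 61/8) + 0 = -5/4 + 0 = -5/4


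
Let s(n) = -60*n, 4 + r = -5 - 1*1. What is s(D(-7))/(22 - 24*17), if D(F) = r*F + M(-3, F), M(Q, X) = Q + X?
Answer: 1800/193 ≈ 9.3264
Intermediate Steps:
r = -10 (r = -4 + (-5 - 1*1) = -4 + (-5 - 1) = -4 - 6 = -10)
D(F) = -3 - 9*F (D(F) = -10*F + (-3 + F) = -3 - 9*F)
s(D(-7))/(22 - 24*17) = (-60*(-3 - 9*(-7)))/(22 - 24*17) = (-60*(-3 + 63))/(22 - 408) = -60*60/(-386) = -3600*(-1/386) = 1800/193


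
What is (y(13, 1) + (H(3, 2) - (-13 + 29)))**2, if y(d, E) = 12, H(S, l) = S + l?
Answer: 1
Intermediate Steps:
(y(13, 1) + (H(3, 2) - (-13 + 29)))**2 = (12 + ((3 + 2) - (-13 + 29)))**2 = (12 + (5 - 1*16))**2 = (12 + (5 - 16))**2 = (12 - 11)**2 = 1**2 = 1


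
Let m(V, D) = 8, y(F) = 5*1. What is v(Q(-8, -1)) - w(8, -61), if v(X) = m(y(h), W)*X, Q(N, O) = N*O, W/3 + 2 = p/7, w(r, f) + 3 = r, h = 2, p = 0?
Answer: 59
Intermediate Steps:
w(r, f) = -3 + r
y(F) = 5
W = -6 (W = -6 + 3*(0/7) = -6 + 3*(0*(⅐)) = -6 + 3*0 = -6 + 0 = -6)
v(X) = 8*X
v(Q(-8, -1)) - w(8, -61) = 8*(-8*(-1)) - (-3 + 8) = 8*8 - 1*5 = 64 - 5 = 59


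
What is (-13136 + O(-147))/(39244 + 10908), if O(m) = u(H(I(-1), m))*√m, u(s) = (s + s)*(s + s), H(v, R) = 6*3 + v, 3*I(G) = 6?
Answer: -1642/6269 + 1400*I*√3/6269 ≈ -0.26192 + 0.3868*I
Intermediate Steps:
I(G) = 2 (I(G) = (⅓)*6 = 2)
H(v, R) = 18 + v
u(s) = 4*s² (u(s) = (2*s)*(2*s) = 4*s²)
O(m) = 1600*√m (O(m) = (4*(18 + 2)²)*√m = (4*20²)*√m = (4*400)*√m = 1600*√m)
(-13136 + O(-147))/(39244 + 10908) = (-13136 + 1600*√(-147))/(39244 + 10908) = (-13136 + 1600*(7*I*√3))/50152 = (-13136 + 11200*I*√3)*(1/50152) = -1642/6269 + 1400*I*√3/6269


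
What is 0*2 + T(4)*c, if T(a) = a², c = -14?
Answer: -224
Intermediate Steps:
0*2 + T(4)*c = 0*2 + 4²*(-14) = 0 + 16*(-14) = 0 - 224 = -224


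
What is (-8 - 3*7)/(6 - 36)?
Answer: 29/30 ≈ 0.96667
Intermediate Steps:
(-8 - 3*7)/(6 - 36) = (-8 - 21)/(-30) = -29*(-1/30) = 29/30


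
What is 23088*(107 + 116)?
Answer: 5148624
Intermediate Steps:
23088*(107 + 116) = 23088*223 = 5148624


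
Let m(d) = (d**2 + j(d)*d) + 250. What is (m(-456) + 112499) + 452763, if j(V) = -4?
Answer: 775272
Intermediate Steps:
m(d) = 250 + d**2 - 4*d (m(d) = (d**2 - 4*d) + 250 = 250 + d**2 - 4*d)
(m(-456) + 112499) + 452763 = ((250 + (-456)**2 - 4*(-456)) + 112499) + 452763 = ((250 + 207936 + 1824) + 112499) + 452763 = (210010 + 112499) + 452763 = 322509 + 452763 = 775272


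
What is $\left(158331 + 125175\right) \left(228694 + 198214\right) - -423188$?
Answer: $121031402636$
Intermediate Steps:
$\left(158331 + 125175\right) \left(228694 + 198214\right) - -423188 = 283506 \cdot 426908 + 423188 = 121030979448 + 423188 = 121031402636$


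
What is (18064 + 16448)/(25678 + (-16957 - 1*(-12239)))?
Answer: 2157/1310 ≈ 1.6466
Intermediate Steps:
(18064 + 16448)/(25678 + (-16957 - 1*(-12239))) = 34512/(25678 + (-16957 + 12239)) = 34512/(25678 - 4718) = 34512/20960 = 34512*(1/20960) = 2157/1310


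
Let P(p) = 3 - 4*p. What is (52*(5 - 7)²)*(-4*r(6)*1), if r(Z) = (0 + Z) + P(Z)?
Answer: 12480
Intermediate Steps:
r(Z) = 3 - 3*Z (r(Z) = (0 + Z) + (3 - 4*Z) = Z + (3 - 4*Z) = 3 - 3*Z)
(52*(5 - 7)²)*(-4*r(6)*1) = (52*(5 - 7)²)*(-4*(3 - 3*6)*1) = (52*(-2)²)*(-4*(3 - 18)*1) = (52*4)*(-4*(-15)*1) = 208*(60*1) = 208*60 = 12480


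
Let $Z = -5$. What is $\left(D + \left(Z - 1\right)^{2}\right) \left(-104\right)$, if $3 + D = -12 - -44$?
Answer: $-6760$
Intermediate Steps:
$D = 29$ ($D = -3 - -32 = -3 + \left(-12 + 44\right) = -3 + 32 = 29$)
$\left(D + \left(Z - 1\right)^{2}\right) \left(-104\right) = \left(29 + \left(-5 - 1\right)^{2}\right) \left(-104\right) = \left(29 + \left(-6\right)^{2}\right) \left(-104\right) = \left(29 + 36\right) \left(-104\right) = 65 \left(-104\right) = -6760$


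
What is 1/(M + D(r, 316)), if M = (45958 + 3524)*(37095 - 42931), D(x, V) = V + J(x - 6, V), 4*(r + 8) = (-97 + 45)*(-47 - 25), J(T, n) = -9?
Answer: -1/288776645 ≈ -3.4629e-9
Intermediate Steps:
r = 928 (r = -8 + ((-97 + 45)*(-47 - 25))/4 = -8 + (-52*(-72))/4 = -8 + (¼)*3744 = -8 + 936 = 928)
D(x, V) = -9 + V (D(x, V) = V - 9 = -9 + V)
M = -288776952 (M = 49482*(-5836) = -288776952)
1/(M + D(r, 316)) = 1/(-288776952 + (-9 + 316)) = 1/(-288776952 + 307) = 1/(-288776645) = -1/288776645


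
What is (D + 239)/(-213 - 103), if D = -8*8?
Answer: -175/316 ≈ -0.55380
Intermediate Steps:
D = -64
(D + 239)/(-213 - 103) = (-64 + 239)/(-213 - 103) = 175/(-316) = 175*(-1/316) = -175/316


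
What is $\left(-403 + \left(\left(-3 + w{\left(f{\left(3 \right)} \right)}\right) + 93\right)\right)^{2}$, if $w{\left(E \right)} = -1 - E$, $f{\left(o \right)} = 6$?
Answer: $102400$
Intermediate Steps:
$\left(-403 + \left(\left(-3 + w{\left(f{\left(3 \right)} \right)}\right) + 93\right)\right)^{2} = \left(-403 + \left(\left(-3 - 7\right) + 93\right)\right)^{2} = \left(-403 + \left(-10 + 93\right)\right)^{2} = \left(-403 + 83\right)^{2} = \left(-320\right)^{2} = 102400$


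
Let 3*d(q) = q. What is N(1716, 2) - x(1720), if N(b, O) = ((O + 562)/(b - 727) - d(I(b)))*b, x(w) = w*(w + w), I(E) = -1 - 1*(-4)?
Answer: -5852444500/989 ≈ -5.9175e+6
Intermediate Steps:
I(E) = 3 (I(E) = -1 + 4 = 3)
d(q) = q/3
x(w) = 2*w² (x(w) = w*(2*w) = 2*w²)
N(b, O) = b*(-1 + (562 + O)/(-727 + b)) (N(b, O) = ((O + 562)/(b - 727) - 3/3)*b = ((562 + O)/(-727 + b) - 1*1)*b = ((562 + O)/(-727 + b) - 1)*b = (-1 + (562 + O)/(-727 + b))*b = b*(-1 + (562 + O)/(-727 + b)))
N(1716, 2) - x(1720) = 1716*(1289 + 2 - 1*1716)/(-727 + 1716) - 2*1720² = 1716*(1289 + 2 - 1716)/989 - 2*2958400 = 1716*(1/989)*(-425) - 1*5916800 = -729300/989 - 5916800 = -5852444500/989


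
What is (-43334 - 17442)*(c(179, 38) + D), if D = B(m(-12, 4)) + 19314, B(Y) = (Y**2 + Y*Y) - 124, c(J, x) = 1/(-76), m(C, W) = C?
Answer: -22492088438/19 ≈ -1.1838e+9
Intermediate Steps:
c(J, x) = -1/76
B(Y) = -124 + 2*Y**2 (B(Y) = (Y**2 + Y**2) - 124 = 2*Y**2 - 124 = -124 + 2*Y**2)
D = 19478 (D = (-124 + 2*(-12)**2) + 19314 = (-124 + 2*144) + 19314 = (-124 + 288) + 19314 = 164 + 19314 = 19478)
(-43334 - 17442)*(c(179, 38) + D) = (-43334 - 17442)*(-1/76 + 19478) = -60776*1480327/76 = -22492088438/19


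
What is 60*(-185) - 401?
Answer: -11501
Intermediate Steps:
60*(-185) - 401 = -11100 - 401 = -11501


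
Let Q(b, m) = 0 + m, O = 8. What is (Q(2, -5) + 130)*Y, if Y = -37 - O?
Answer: -5625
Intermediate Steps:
Y = -45 (Y = -37 - 1*8 = -37 - 8 = -45)
Q(b, m) = m
(Q(2, -5) + 130)*Y = (-5 + 130)*(-45) = 125*(-45) = -5625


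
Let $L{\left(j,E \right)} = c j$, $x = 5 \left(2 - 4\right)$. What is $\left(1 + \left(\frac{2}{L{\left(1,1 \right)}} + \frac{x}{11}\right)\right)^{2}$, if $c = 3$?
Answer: $\frac{625}{1089} \approx 0.57392$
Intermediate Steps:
$x = -10$ ($x = 5 \left(-2\right) = -10$)
$L{\left(j,E \right)} = 3 j$
$\left(1 + \left(\frac{2}{L{\left(1,1 \right)}} + \frac{x}{11}\right)\right)^{2} = \left(1 + \left(\frac{2}{3 \cdot 1} - \frac{10}{11}\right)\right)^{2} = \left(1 + \left(\frac{2}{3} - \frac{10}{11}\right)\right)^{2} = \left(1 - \frac{8}{33}\right)^{2} = \left(\frac{25}{33}\right)^{2} = \frac{625}{1089}$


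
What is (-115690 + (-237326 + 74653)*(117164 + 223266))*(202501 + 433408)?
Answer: -35215931432337720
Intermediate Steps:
(-115690 + (-237326 + 74653)*(117164 + 223266))*(202501 + 433408) = (-115690 - 162673*340430)*635909 = (-115690 - 55378769390)*635909 = -55378885080*635909 = -35215931432337720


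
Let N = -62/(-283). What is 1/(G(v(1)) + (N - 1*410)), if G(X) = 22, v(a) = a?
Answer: -283/109742 ≈ -0.0025788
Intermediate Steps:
N = 62/283 (N = -62*(-1/283) = 62/283 ≈ 0.21908)
1/(G(v(1)) + (N - 1*410)) = 1/(22 + (62/283 - 1*410)) = 1/(22 + (62/283 - 410)) = 1/(22 - 115968/283) = 1/(-109742/283) = -283/109742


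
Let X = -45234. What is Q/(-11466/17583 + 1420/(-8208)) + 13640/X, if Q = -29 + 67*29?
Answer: -520693865029316/224437515183 ≈ -2320.0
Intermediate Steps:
Q = 1914 (Q = -29 + 1943 = 1914)
Q/(-11466/17583 + 1420/(-8208)) + 13640/X = 1914/(-11466/17583 + 1420/(-8208)) + 13640/(-45234) = 1914/(-11466*1/17583 + 1420*(-1/8208)) + 13640*(-1/45234) = 1914/(-3822/5861 - 355/2052) - 6820/22617 = 1914/(-9923399/12026772) - 6820/22617 = 1914*(-12026772/9923399) - 6820/22617 = -23019241608/9923399 - 6820/22617 = -520693865029316/224437515183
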